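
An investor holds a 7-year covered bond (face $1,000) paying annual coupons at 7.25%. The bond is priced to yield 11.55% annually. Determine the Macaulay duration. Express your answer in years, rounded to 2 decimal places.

Periodic yield y = 0.1155. Discount each cash flow and weight by its year:
  t   CF        PV=CF/(1+0.1155)^t    t·PV
  1        72.50        64.9933        64.9933
  2        72.50        58.2638       116.5276
  3        72.50        52.2311       156.6933
  4        72.50        46.8231       187.2922
  5        72.50        41.9749       209.8747
  6        72.50        37.6288       225.7729
  7     1,072.50       499.0112     3,493.0783
  Σ                    800.9262     4,454.2323
Price P = Σ PV = 800.9262.
Macaulay duration = Σ(t·PV) / P = 4,454.2323 / 800.9262 = 5.56135 years.

5.56 years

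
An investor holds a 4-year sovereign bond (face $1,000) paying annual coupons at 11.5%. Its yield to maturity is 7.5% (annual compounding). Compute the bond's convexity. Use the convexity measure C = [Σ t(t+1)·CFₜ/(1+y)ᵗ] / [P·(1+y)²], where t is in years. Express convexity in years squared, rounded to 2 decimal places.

14.21

With y = 0.075:
  t   CF        PV=CF/(1+0.075)^t    t·PV        t(t+1)·PV
  1       115.00       106.9767       106.9767         213.9535
  2       115.00        99.5133       199.0265         597.0795
  3       115.00        92.5705       277.7114       1,110.8456
  4     1,115.00       834.9126     3,339.6504      16,698.2518
  Σ                  1,133.9731     3,923.3650      18,620.1304
P = 1,133.9731.
Convexity = Σ t(t+1)·PV / [P·(1+y)²] = 18,620.1304 / (1,133.9731 × 1.155625) = 14.20899.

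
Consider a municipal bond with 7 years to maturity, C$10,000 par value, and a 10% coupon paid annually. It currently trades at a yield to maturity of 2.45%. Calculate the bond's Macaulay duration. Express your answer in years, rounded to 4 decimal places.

Periodic yield y = 0.0245. Discount each cash flow and weight by its year:
  t   CF        PV=CF/(1+0.0245)^t    t·PV
  1     1,000.00       976.0859       976.0859
  2     1,000.00       952.7437     1,905.4874
  3     1,000.00       929.9597     2,789.8790
  4     1,000.00       907.7205     3,630.8820
  5     1,000.00       886.0132     4,430.0659
  6     1,000.00       864.8250     5,188.9499
  7    11,000.00     9,285.5781    64,999.0465
  Σ                 14,802.9260    83,920.3966
Price P = Σ PV = 14,802.9260.
Macaulay duration = Σ(t·PV) / P = 83,920.3966 / 14,802.9260 = 5.66918 years.

5.6692 years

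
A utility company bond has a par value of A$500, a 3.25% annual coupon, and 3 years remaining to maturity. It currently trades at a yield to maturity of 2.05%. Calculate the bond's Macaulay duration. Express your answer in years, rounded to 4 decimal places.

Periodic yield y = 0.0205. Discount each cash flow and weight by its year:
  t   CF        PV=CF/(1+0.0205)^t    t·PV
  1        16.25        15.9236        15.9236
  2        16.25        15.6037        31.2074
  3       516.25       485.7592     1,457.2776
  Σ                    517.2865     1,504.4086
Price P = Σ PV = 517.2865.
Macaulay duration = Σ(t·PV) / P = 1,504.4086 / 517.2865 = 2.90827 years.

2.9083 years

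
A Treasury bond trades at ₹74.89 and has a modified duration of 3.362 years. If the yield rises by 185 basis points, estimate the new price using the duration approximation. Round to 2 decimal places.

Duration approximation: ΔP/P ≈ -D_mod · Δy = -3.362 × (+0.0185) = -0.062197.
New price ≈ 74.89 × (1 - 0.062197) = 70.23206667.

₹70.23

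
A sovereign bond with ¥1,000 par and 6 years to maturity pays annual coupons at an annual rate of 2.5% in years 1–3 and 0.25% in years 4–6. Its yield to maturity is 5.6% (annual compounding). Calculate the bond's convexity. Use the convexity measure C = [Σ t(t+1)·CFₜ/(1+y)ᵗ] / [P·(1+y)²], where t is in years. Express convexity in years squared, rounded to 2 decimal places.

With y = 0.056:
  t   CF        PV=CF/(1+0.056)^t    t·PV        t(t+1)·PV
  1        25.00        23.6742        23.6742          47.3485
  2        25.00        22.4188        44.8376         134.5127
  3        25.00        21.2299        63.6897         254.7590
  4         2.50         2.0104         8.0416          40.2082
  5         2.50         1.9038         9.5190          57.1139
  6     1,002.50       722.9377     4,337.6262      30,363.3833
  Σ                    794.1749     4,487.3884      30,897.3256
P = 794.1749.
Convexity = Σ t(t+1)·PV / [P·(1+y)²] = 30,897.3256 / (794.1749 × 1.115136) = 34.88807.

34.89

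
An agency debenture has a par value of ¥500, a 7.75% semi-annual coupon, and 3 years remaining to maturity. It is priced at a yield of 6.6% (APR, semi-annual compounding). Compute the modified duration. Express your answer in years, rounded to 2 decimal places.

2.65 years

Periodic yield y = 0.033. First find Macaulay duration:
  t   CF        PV=CF/(1+0.033)^t    t·PV
  1       19.375        18.7561        18.7561
  2       19.375        18.1569        36.3137
  3       19.375        17.5768        52.7305
  4       19.375        17.0153        68.0613
  5       19.375        16.4718        82.3588
  6      519.375       427.4439     2,564.6633
  Σ                    515.4207     2,822.8838
P = 515.4207; Macaulay duration = 2,822.8838 / 515.4207 = 5.47685 half-year periods = 2.73843 years.
Modified duration = D_Mac / (1 + y) = 2.73843 / 1.033 = 2.65095 years.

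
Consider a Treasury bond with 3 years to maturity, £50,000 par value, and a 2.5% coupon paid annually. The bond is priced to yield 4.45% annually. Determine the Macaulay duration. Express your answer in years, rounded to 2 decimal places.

2.93 years

Periodic yield y = 0.0445. Discount each cash flow and weight by its year:
  t   CF        PV=CF/(1+0.0445)^t    t·PV
  1     1,250.00     1,196.7449     1,196.7449
  2     1,250.00     1,145.7586     2,291.5172
  3    51,250.00    44,974.7271   134,924.1813
  Σ                 47,317.2305   138,412.4433
Price P = Σ PV = 47,317.2305.
Macaulay duration = Σ(t·PV) / P = 138,412.4433 / 47,317.2305 = 2.92520 years.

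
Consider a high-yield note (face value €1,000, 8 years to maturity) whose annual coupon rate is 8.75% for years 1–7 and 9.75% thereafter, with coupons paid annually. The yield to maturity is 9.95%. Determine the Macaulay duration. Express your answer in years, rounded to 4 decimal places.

6.0145 years

Periodic yield y = 0.0995. Discount each cash flow and weight by its year:
  t   CF        PV=CF/(1+0.0995)^t    t·PV
  1        87.50        79.5816        79.5816
  2        87.50        72.3798       144.7597
  3        87.50        65.8298       197.4893
  4        87.50        59.8725       239.4898
  5        87.50        54.4543       272.2713
  6        87.50        49.5264       297.1583
  7        87.50        45.0445       315.3112
  8     1,097.50       513.8575     4,110.8596
  Σ                    940.5463     5,656.9210
Price P = Σ PV = 940.5463.
Macaulay duration = Σ(t·PV) / P = 5,656.9210 / 940.5463 = 6.01451 years.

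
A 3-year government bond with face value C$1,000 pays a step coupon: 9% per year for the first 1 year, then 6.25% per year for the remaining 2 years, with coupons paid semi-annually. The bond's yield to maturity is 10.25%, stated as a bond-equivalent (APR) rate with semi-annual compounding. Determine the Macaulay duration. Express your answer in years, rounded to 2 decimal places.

2.71 years

Periodic yield y = 0.05125. Discount each cash flow and weight by its period:
  t   CF        PV=CF/(1+0.05125)^t    t·PV
  1        45.00        42.8062        42.8062
  2        45.00        40.7193        81.4386
  3        31.25        26.8987        80.6962
  4        31.25        25.5874       102.3496
  5        31.25        24.3400       121.6998
  6     1,031.25       764.0608     4,584.3647
  Σ                    924.4124     5,013.3551
Price P = Σ PV = 924.4124.
Macaulay duration = Σ(t·PV) / P = 5,013.3551 / 924.4124 = 5.42329 half-year periods.
In years: 5.42329 / 2 = 2.71164 years.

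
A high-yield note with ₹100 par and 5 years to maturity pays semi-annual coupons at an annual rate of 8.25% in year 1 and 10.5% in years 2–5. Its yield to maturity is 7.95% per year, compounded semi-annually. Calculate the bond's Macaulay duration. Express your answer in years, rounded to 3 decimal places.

4.134 years

Periodic yield y = 0.03975. Discount each cash flow and weight by its period:
  t   CF        PV=CF/(1+0.03975)^t    t·PV
  1        4.125         3.9673         3.9673
  2        4.125         3.8156         7.6313
  3        5.250         4.6706        14.0118
  4        5.250         4.4920        17.9682
  5        5.250         4.3203        21.6015
  6        5.250         4.1551        24.9308
  7        5.250         3.9963        27.9740
  8        5.250         3.8435        30.7481
  9        5.250         3.6966        33.2691
  10     105.250        71.2743       712.7428
  Σ                    108.2317       894.8449
Price P = Σ PV = 108.2317.
Macaulay duration = Σ(t·PV) / P = 894.8449 / 108.2317 = 8.26787 half-year periods.
In years: 8.26787 / 2 = 4.13393 years.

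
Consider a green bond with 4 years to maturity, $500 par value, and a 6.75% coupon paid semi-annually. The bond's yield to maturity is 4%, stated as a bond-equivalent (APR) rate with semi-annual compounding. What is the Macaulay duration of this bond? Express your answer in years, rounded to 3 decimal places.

Periodic yield y = 0.02. Discount each cash flow and weight by its period:
  t   CF        PV=CF/(1+0.02)^t    t·PV
  1       16.875        16.5441        16.5441
  2       16.875        16.2197        32.4394
  3       16.875        15.9017        47.7051
  4       16.875        15.5899        62.3596
  5       16.875        15.2842        76.4210
  6       16.875        14.9845        89.9071
  7       16.875        14.6907       102.8349
  8      516.875       441.1478     3,529.1827
  Σ                    550.3627     3,957.3939
Price P = Σ PV = 550.3627.
Macaulay duration = Σ(t·PV) / P = 3,957.3939 / 550.3627 = 7.19052 half-year periods.
In years: 7.19052 / 2 = 3.59526 years.

3.595 years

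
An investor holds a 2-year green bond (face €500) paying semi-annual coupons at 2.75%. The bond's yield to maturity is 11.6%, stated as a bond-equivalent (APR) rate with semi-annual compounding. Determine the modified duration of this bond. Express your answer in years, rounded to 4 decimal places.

1.8484 years

Periodic yield y = 0.058. First find Macaulay duration:
  t   CF        PV=CF/(1+0.058)^t    t·PV
  1        6.875         6.4981         6.4981
  2        6.875         6.1419        12.2838
  3        6.875         5.8052        17.4155
  4      506.875       404.5370     1,618.1478
  Σ                    422.9821     1,654.3452
P = 422.9821; Macaulay duration = 1,654.3452 / 422.9821 = 3.91115 half-year periods = 1.95557 years.
Modified duration = D_Mac / (1 + y) = 1.95557 / 1.058 = 1.84837 years.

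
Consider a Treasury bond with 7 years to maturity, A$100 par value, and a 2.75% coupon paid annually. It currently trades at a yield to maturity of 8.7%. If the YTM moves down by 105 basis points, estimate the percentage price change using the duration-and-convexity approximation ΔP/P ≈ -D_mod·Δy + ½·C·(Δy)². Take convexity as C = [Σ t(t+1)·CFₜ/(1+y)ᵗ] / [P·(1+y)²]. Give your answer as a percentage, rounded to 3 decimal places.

+6.345%

With y = 0.087:
  t   CF        PV=CF/(1+0.087)^t    t·PV        t(t+1)·PV
  1         2.75         2.5299         2.5299           5.0598
  2         2.75         2.3274         4.6548          13.9645
  3         2.75         2.1411         6.4234          25.6936
  4         2.75         1.9698         7.8791          39.3953
  5         2.75         1.8121         9.0606          54.3634
  6         2.75         1.6671        10.0025          70.0172
  7       102.75        57.3027       401.1188       3,208.9507
  Σ                     69.7501       441.6690       3,417.4445
P = 69.7501; D_Mac = 6.33216 yrs; D_mod = 5.82536 yrs; C = 41.46652.
Duration effect: -5.82536 × (-0.0105) = +0.061166
Convexity effect: 0.5 × 41.46652 × (-0.0105)² = +0.0022858
ΔP/P ≈ +0.061166 + 0.0022858 = +0.063452 = +6.3452%.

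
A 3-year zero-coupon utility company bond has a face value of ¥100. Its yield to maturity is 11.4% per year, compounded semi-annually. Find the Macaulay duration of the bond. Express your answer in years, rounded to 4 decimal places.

A zero-coupon bond has a single cash flow at maturity, so its Macaulay duration equals its maturity: 3 years.
(Equivalently: 6 semi-annual periods ÷ 2 = 3 years.)

3.0000 years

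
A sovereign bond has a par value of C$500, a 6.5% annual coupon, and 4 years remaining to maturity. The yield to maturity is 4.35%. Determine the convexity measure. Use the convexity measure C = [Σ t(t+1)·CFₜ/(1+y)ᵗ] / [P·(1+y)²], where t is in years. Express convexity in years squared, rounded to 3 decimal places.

16.309

With y = 0.0435:
  t   CF        PV=CF/(1+0.0435)^t    t·PV        t(t+1)·PV
  1        32.50        31.1452        31.1452          62.2904
  2        32.50        29.8468        59.6937         179.0811
  3        32.50        28.6026        85.8079         343.2316
  4       532.50       449.1070     1,796.4279       8,982.1395
  Σ                    538.7016     1,973.0747       9,566.7425
P = 538.7016.
Convexity = Σ t(t+1)·PV / [P·(1+y)²] = 9,566.7425 / (538.7016 × 1.088892) = 16.30913.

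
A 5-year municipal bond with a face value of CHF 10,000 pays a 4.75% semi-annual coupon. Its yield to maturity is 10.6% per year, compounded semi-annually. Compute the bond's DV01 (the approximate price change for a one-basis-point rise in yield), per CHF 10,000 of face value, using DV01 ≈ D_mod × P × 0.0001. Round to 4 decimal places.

CHF 3.2687

Periodic yield y = 0.053.
  t   CF        PV=CF/(1+0.053)^t    t·PV
  1       237.50       225.5461       225.5461
  2       237.50       214.1938       428.3876
  3       237.50       203.4129       610.2387
  4       237.50       193.1746       772.6986
  5       237.50       183.4517       917.2585
  6       237.50       174.2181     1,045.3089
  7       237.50       165.4493     1,158.1453
  8       237.50       157.1219     1,256.9750
  9       237.50       149.2136     1,342.9220
  10   10,237.50     6,108.1572    61,081.5716
  Σ                  7,773.9392    68,839.0523
P = 7,773.9392; D_Mac = 8.85511 half-year periods = 4.42755 yrs; D_mod = 4.20470 yrs.
DV01 ≈ 4.20470 × 7,773.9392 × 0.0001 = 3.268711.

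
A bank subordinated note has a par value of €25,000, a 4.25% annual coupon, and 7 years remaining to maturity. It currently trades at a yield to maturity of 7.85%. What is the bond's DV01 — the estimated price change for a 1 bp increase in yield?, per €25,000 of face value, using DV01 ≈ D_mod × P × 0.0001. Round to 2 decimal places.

Periodic yield y = 0.0785.
  t   CF        PV=CF/(1+0.0785)^t    t·PV
  1     1,062.50       985.1646       985.1646
  2     1,062.50       913.4581     1,826.9162
  3     1,062.50       846.9709     2,540.9127
  4     1,062.50       785.3230     3,141.2922
  5     1,062.50       728.1623     3,640.8115
  6     1,062.50       675.1621     4,050.9725
  7    26,062.50    15,355.8912   107,491.2384
  Σ                 20,290.1322   123,677.3081
P = 20,290.1322; D_Mac = 6.09544 yrs; D_mod = 5.65178 yrs.
DV01 ≈ 5.65178 × 20,290.1322 × 0.0001 = 11.467530.

€11.47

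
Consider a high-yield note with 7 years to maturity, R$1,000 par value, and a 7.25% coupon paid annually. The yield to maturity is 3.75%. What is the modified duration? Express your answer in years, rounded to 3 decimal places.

Periodic yield y = 0.0375. First find Macaulay duration:
  t   CF        PV=CF/(1+0.0375)^t    t·PV
  1        72.50        69.8795        69.8795
  2        72.50        67.3538       134.7075
  3        72.50        64.9193       194.7578
  4        72.50        62.5728       250.2912
  5        72.50        60.3111       301.5557
  6        72.50        58.1312       348.7873
  7     1,072.50       828.8588     5,802.0117
  Σ                  1,212.0265     7,101.9907
P = 1,212.0265; Macaulay duration = 7,101.9907 / 1,212.0265 = 5.85960 years.
Modified duration = D_Mac / (1 + y) = 5.85960 / 1.0375 = 5.64781 years.

5.648 years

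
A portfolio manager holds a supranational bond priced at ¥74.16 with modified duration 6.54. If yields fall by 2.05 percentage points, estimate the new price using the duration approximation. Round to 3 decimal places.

Duration approximation: ΔP/P ≈ -D_mod · Δy = -6.54 × (-0.0205) = +0.134070.
New price ≈ 74.16 × (1 + 0.134070) = 84.1026312.

¥84.103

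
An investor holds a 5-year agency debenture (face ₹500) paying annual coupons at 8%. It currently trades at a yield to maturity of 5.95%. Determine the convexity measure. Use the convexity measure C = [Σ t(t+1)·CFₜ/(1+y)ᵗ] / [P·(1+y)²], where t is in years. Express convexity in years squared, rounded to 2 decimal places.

22.08

With y = 0.0595:
  t   CF        PV=CF/(1+0.0595)^t    t·PV        t(t+1)·PV
  1        40.00        37.7537        37.7537          75.5073
  2        40.00        35.6335        71.2669         213.8008
  3        40.00        33.6323       100.8970         403.5881
  4        40.00        31.7436       126.9744         634.8720
  5       540.00       404.4725     2,022.3623      12,134.1737
  Σ                    543.2355     2,359.2543      13,461.9419
P = 543.2355.
Convexity = Σ t(t+1)·PV / [P·(1+y)²] = 13,461.9419 / (543.2355 × 1.122540) = 22.07586.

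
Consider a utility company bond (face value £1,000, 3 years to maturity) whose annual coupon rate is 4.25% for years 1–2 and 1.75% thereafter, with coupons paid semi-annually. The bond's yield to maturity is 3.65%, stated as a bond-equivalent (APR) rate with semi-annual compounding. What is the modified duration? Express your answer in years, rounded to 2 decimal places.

2.80 years

Periodic yield y = 0.01825. First find Macaulay duration:
  t   CF        PV=CF/(1+0.01825)^t    t·PV
  1        21.25        20.8691        20.8691
  2        21.25        20.4951        40.9902
  3        21.25        20.1278        60.3833
  4        21.25        19.7670        79.0681
  5         8.75         7.9935        39.9674
  6     1,008.75       905.0176     5,430.1057
  Σ                    994.2701     5,671.3839
P = 994.2701; Macaulay duration = 5,671.3839 / 994.2701 = 5.70407 half-year periods = 2.85203 years.
Modified duration = D_Mac / (1 + y) = 2.85203 / 1.01825 = 2.80092 years.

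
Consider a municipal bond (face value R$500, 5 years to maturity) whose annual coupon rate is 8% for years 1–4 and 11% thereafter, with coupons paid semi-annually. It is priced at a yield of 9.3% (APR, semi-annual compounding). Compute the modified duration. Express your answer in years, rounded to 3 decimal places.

Periodic yield y = 0.0465. First find Macaulay duration:
  t   CF        PV=CF/(1+0.0465)^t    t·PV
  1        20.00        19.1113        19.1113
  2        20.00        18.2621        36.5243
  3        20.00        17.4507        52.3520
  4        20.00        16.6753        66.7011
  5        20.00        15.9343        79.6717
  6        20.00        15.2263        91.3578
  7        20.00        14.5497       101.8482
  8        20.00        13.9032       111.2259
  9        27.50        18.2675       164.4077
  10      527.50       334.8345     3,348.3445
  Σ                    484.2150     4,071.5446
P = 484.2150; Macaulay duration = 4,071.5446 / 484.2150 = 8.40855 half-year periods = 4.20427 years.
Modified duration = D_Mac / (1 + y) = 4.20427 / 1.0465 = 4.01746 years.

4.017 years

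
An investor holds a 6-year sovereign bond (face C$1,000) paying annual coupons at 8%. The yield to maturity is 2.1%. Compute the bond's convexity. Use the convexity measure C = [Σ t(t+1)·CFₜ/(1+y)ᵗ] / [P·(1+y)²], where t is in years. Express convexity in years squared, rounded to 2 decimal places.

32.61

With y = 0.021:
  t   CF        PV=CF/(1+0.021)^t    t·PV        t(t+1)·PV
  1        80.00        78.3546        78.3546         156.7091
  2        80.00        76.7430       153.4859         460.4577
  3        80.00        75.1645       225.4935         901.9740
  4        80.00        73.6185       294.4740       1,472.3702
  5        80.00        72.1043       360.5216       2,163.1296
  6     1,080.00       953.3872     5,720.3230      40,042.2611
  Σ                  1,329.3720     6,832.6526      45,196.9017
P = 1,329.3720.
Convexity = Σ t(t+1)·PV / [P·(1+y)²] = 45,196.9017 / (1,329.3720 × 1.042441) = 32.61449.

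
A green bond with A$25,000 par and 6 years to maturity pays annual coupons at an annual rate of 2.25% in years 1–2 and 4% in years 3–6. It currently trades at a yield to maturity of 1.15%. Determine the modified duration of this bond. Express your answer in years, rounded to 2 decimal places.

5.56 years

Periodic yield y = 0.0115. First find Macaulay duration:
  t   CF        PV=CF/(1+0.0115)^t    t·PV
  1       562.50       556.1048       556.1048
  2       562.50       549.7823     1,099.5646
  3     1,000.00       966.2785     2,898.8356
  4     1,000.00       955.2927     3,821.1707
  5     1,000.00       944.4317     4,722.1586
  6    26,000.00    24,276.0501   145,656.3007
  Σ                 28,247.9402   158,754.1350
P = 28,247.9402; Macaulay duration = 158,754.1350 / 28,247.9402 = 5.62003 years.
Modified duration = D_Mac / (1 + y) = 5.62003 / 1.0115 = 5.55613 years.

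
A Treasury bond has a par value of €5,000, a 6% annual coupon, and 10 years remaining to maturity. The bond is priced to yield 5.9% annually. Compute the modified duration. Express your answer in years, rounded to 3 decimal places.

Periodic yield y = 0.059. First find Macaulay duration:
  t   CF        PV=CF/(1+0.059)^t    t·PV
  1       300.00       283.2861       283.2861
  2       300.00       267.5034       535.0068
  3       300.00       252.6000       757.8000
  4       300.00       238.5269       954.1077
  5       300.00       225.2379     1,126.1895
  6       300.00       212.6892     1,276.1354
  7       300.00       200.8397     1,405.8778
  8       300.00       189.6503     1,517.2025
  9       300.00       179.0843     1,611.7591
  10    5,300.00     2,987.5575    29,875.5747
  Σ                  5,036.9754    39,342.9397
P = 5,036.9754; Macaulay duration = 39,342.9397 / 5,036.9754 = 7.81083 years.
Modified duration = D_Mac / (1 + y) = 7.81083 / 1.059 = 7.37566 years.

7.376 years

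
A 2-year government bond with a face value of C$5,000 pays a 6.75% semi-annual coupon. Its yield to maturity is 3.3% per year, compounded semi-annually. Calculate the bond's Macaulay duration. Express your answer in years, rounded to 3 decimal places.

Periodic yield y = 0.0165. Discount each cash flow and weight by its period:
  t   CF        PV=CF/(1+0.0165)^t    t·PV
  1       168.75       166.0108       166.0108
  2       168.75       163.3161       326.6322
  3       168.75       160.6651       481.9954
  4     5,168.75     4,841.2331    19,364.9324
  Σ                  5,331.2252    20,339.5709
Price P = Σ PV = 5,331.2252.
Macaulay duration = Σ(t·PV) / P = 20,339.5709 / 5,331.2252 = 3.81518 half-year periods.
In years: 3.81518 / 2 = 1.90759 years.

1.908 years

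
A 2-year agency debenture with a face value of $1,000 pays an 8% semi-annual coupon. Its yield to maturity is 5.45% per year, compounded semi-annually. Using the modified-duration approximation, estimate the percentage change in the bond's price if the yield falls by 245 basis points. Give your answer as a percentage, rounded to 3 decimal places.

+4.509%

Periodic yield y = 0.02725. Modified duration first:
  t   CF        PV=CF/(1+0.02725)^t    t·PV
  1        40.00        38.9389        38.9389
  2        40.00        37.9060        75.8120
  3        40.00        36.9004       110.7013
  4     1,040.00       933.9610     3,735.8440
  Σ                  1,047.7063     3,961.2962
P = 1,047.7063; D_Mac = 3.78092 half-year periods = 1.89046 yrs; D_mod = 1.89046/(1+0.02725) = 1.84031 yrs.
ΔP/P ≈ -D_mod · Δy = -1.84031 × (-0.0245) = +0.045088 = +4.5088%.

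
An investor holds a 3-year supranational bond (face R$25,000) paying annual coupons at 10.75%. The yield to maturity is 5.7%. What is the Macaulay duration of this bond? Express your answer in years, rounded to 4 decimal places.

2.7362 years

Periodic yield y = 0.057. Discount each cash flow and weight by its year:
  t   CF        PV=CF/(1+0.057)^t    t·PV
  1     2,687.50     2,542.5733     2,542.5733
  2     2,687.50     2,405.4620     4,810.9240
  3    27,687.50    23,445.4613    70,336.3838
  Σ                 28,393.4966    77,689.8811
Price P = Σ PV = 28,393.4966.
Macaulay duration = Σ(t·PV) / P = 77,689.8811 / 28,393.4966 = 2.73619 years.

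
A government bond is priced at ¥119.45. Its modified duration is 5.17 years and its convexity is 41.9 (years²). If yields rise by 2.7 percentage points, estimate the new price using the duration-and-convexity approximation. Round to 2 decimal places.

¥104.60

Duration effect: -D_mod·Δy = -5.17 × (+0.027) = -0.139590
Convexity effect: ½·C·(Δy)² = 0.5 × 41.9 × (0.027)² = +0.01527255
ΔP/P ≈ -0.139590 + 0.01527255 = -0.12431745
New price ≈ 119.45 × (1 - 0.12431745) = 104.6002805975.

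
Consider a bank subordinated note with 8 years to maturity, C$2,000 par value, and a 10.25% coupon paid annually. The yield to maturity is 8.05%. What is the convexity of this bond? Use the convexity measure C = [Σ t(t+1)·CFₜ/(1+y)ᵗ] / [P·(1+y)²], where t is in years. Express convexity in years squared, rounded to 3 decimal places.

With y = 0.0805:
  t   CF        PV=CF/(1+0.0805)^t    t·PV        t(t+1)·PV
  1       205.00       189.7270       189.7270         379.4540
  2       205.00       175.5918       351.1837       1,053.5510
  3       205.00       162.5098       487.5294       1,950.1176
  4       205.00       150.4024       601.6096       3,008.0481
  5       205.00       139.1970       695.9852       4,175.9112
  6       205.00       128.8265       772.9590       5,410.7133
  7       205.00       119.2286       834.6002       6,676.8019
  8     2,205.00     1,186.8899     9,495.1190      85,456.0708
  Σ                  2,252.3730    13,428.7131     108,110.6679
P = 2,252.3730.
Convexity = Σ t(t+1)·PV / [P·(1+y)²] = 108,110.6679 / (2,252.3730 × 1.167480) = 41.11295.

41.113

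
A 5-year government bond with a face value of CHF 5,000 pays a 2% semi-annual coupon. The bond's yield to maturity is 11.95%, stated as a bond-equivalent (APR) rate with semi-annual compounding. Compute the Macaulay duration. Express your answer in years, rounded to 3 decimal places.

4.711 years

Periodic yield y = 0.05975. Discount each cash flow and weight by its period:
  t   CF        PV=CF/(1+0.05975)^t    t·PV
  1        50.00        47.1809        47.1809
  2        50.00        44.5208        89.0416
  3        50.00        42.0107       126.0320
  4        50.00        39.6421       158.5683
  5        50.00        37.4070       187.0350
  6        50.00        35.2979       211.7877
  7        50.00        33.3078       233.1546
  8        50.00        31.4299       251.4390
  9        50.00        29.6578       266.9204
  10    5,050.00     2,826.5530    28,265.5295
  Σ                  3,167.0079    29,836.6891
Price P = Σ PV = 3,167.0079.
Macaulay duration = Σ(t·PV) / P = 29,836.6891 / 3,167.0079 = 9.42110 half-year periods.
In years: 9.42110 / 2 = 4.71055 years.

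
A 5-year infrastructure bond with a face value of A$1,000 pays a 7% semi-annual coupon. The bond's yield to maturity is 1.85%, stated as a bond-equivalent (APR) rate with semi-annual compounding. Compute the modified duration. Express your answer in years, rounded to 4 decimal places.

4.3481 years

Periodic yield y = 0.00925. First find Macaulay duration:
  t   CF        PV=CF/(1+0.00925)^t    t·PV
  1        35.00        34.6792        34.6792
  2        35.00        34.3614        68.7227
  3        35.00        34.0464       102.1393
  4        35.00        33.7344       134.9376
  5        35.00        33.4252       167.1261
  6        35.00        33.1189       198.7132
  7        35.00        32.8153       229.7073
  8        35.00        32.5146       260.1165
  9        35.00        32.2166       289.9491
  10    1,035.00       943.9582     9,439.5821
  Σ                  1,244.8702    10,925.6732
P = 1,244.8702; Macaulay duration = 10,925.6732 / 1,244.8702 = 8.77656 half-year periods = 4.38828 years.
Modified duration = D_Mac / (1 + y) = 4.38828 / 1.00925 = 4.34806 years.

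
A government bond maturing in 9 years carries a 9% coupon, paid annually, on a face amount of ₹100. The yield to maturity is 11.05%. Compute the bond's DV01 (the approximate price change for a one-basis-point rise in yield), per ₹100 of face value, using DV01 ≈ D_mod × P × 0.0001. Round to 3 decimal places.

₹0.051

Periodic yield y = 0.1105.
  t   CF        PV=CF/(1+0.1105)^t    t·PV
  1         9.00         8.1045         8.1045
  2         9.00         7.2980        14.5961
  3         9.00         6.5718        19.7155
  4         9.00         5.9179        23.6716
  5         9.00         5.3290        26.6452
  6         9.00         4.7988        28.7927
  7         9.00         4.3213        30.2490
  8         9.00         3.8913        31.1303
  9       109.00        42.4384       381.9460
  Σ                     88.6711       564.8509
P = 88.6711; D_Mac = 6.37018 yrs; D_mod = 5.73632 yrs.
DV01 ≈ 5.73632 × 88.6711 × 0.0001 = 0.050865.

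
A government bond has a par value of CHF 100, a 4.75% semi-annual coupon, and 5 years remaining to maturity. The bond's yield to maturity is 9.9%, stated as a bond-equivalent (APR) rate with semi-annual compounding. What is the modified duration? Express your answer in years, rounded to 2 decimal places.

4.23 years

Periodic yield y = 0.0495. First find Macaulay duration:
  t   CF        PV=CF/(1+0.0495)^t    t·PV
  1        2.375         2.2630         2.2630
  2        2.375         2.1562         4.3125
  3        2.375         2.0545         6.1636
  4        2.375         1.9576         7.8306
  5        2.375         1.8653         9.3266
  6        2.375         1.7773        10.6640
  7        2.375         1.6935        11.8545
  8        2.375         1.6136        12.9090
  9        2.375         1.5375        13.8377
  10     102.375        63.1494       631.4944
  Σ                     80.0682       710.6559
P = 80.0682; Macaulay duration = 710.6559 / 80.0682 = 8.87564 half-year periods = 4.43782 years.
Modified duration = D_Mac / (1 + y) = 4.43782 / 1.0495 = 4.22851 years.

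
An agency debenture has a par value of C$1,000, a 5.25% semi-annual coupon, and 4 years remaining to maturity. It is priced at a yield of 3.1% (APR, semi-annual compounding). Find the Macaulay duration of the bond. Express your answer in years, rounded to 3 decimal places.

Periodic yield y = 0.0155. Discount each cash flow and weight by its period:
  t   CF        PV=CF/(1+0.0155)^t    t·PV
  1        26.25        25.8493        25.8493
  2        26.25        25.4548        50.9096
  3        26.25        25.0663        75.1988
  4        26.25        24.6837        98.7346
  5        26.25        24.3069       121.5345
  6        26.25        23.9359       143.6154
  7        26.25        23.5706       164.9939
  8     1,026.25       907.4313     7,259.4503
  Σ                  1,080.2987     7,940.2864
Price P = Σ PV = 1,080.2987.
Macaulay duration = Σ(t·PV) / P = 7,940.2864 / 1,080.2987 = 7.35008 half-year periods.
In years: 7.35008 / 2 = 3.67504 years.

3.675 years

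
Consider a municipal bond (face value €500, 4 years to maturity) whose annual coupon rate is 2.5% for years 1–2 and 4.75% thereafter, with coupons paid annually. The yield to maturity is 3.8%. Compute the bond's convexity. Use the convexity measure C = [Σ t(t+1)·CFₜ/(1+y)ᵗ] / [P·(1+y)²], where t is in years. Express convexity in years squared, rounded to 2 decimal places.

With y = 0.038:
  t   CF        PV=CF/(1+0.038)^t    t·PV        t(t+1)·PV
  1        12.50        12.0424        12.0424          24.0848
  2        12.50        11.6015        23.2031          69.6092
  3        23.75        21.2359        63.7078         254.8313
  4       523.75       451.1642     1,804.6568       9,023.2838
  Σ                    496.0441     1,903.6100       9,371.8091
P = 496.0441.
Convexity = Σ t(t+1)·PV / [P·(1+y)²] = 9,371.8091 / (496.0441 × 1.077444) = 17.53511.

17.54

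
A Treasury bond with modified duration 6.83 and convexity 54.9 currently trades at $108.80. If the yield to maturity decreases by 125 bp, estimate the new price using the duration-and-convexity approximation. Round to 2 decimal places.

Duration effect: -D_mod·Δy = -6.83 × (-0.0125) = +0.085375
Convexity effect: ½·C·(Δy)² = 0.5 × 54.9 × (-0.0125)² = +0.0042890625
ΔP/P ≈ +0.085375 + 0.0042890625 = +0.0896640625
New price ≈ 108.80 × (1 + 0.0896640625) = 118.55545.

$118.56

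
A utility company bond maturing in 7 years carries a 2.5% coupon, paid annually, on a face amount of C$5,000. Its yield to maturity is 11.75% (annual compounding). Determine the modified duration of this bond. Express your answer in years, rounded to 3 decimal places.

5.648 years

Periodic yield y = 0.1175. First find Macaulay duration:
  t   CF        PV=CF/(1+0.1175)^t    t·PV
  1       125.00       111.8568       111.8568
  2       125.00       100.0956       200.1912
  3       125.00        89.5710       268.7130
  4       125.00        80.1530       320.6121
  5       125.00        71.7253       358.6265
  6       125.00        64.1837       385.1023
  7     5,125.00     2,354.8386    16,483.8702
  Σ                  2,872.4240    18,128.9721
P = 2,872.4240; Macaulay duration = 18,128.9721 / 2,872.4240 = 6.31138 years.
Modified duration = D_Mac / (1 + y) = 6.31138 / 1.1175 = 5.64777 years.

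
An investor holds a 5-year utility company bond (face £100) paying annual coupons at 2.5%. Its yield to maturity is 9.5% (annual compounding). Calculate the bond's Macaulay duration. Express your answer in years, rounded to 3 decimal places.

Periodic yield y = 0.095. Discount each cash flow and weight by its year:
  t   CF        PV=CF/(1+0.095)^t    t·PV
  1         2.50         2.2831         2.2831
  2         2.50         2.0850         4.1701
  3         2.50         1.9041         5.7124
  4         2.50         1.7389         6.9557
  5       102.50        65.1108       325.5542
  Σ                     73.1220       344.6755
Price P = Σ PV = 73.1220.
Macaulay duration = Σ(t·PV) / P = 344.6755 / 73.1220 = 4.71370 years.

4.714 years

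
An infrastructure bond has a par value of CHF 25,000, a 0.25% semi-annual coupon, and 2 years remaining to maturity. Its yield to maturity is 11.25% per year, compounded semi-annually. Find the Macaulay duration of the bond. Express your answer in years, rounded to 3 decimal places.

Periodic yield y = 0.05625. Discount each cash flow and weight by its period:
  t   CF        PV=CF/(1+0.05625)^t    t·PV
  1        31.25        29.5858        29.5858
  2        31.25        28.0102        56.0204
  3        31.25        26.5186        79.5557
  4    25,031.25    20,110.1657    80,440.6630
  Σ                 20,194.2803    80,605.8249
Price P = Σ PV = 20,194.2803.
Macaulay duration = Σ(t·PV) / P = 80,605.8249 / 20,194.2803 = 3.99152 half-year periods.
In years: 3.99152 / 2 = 1.99576 years.

1.996 years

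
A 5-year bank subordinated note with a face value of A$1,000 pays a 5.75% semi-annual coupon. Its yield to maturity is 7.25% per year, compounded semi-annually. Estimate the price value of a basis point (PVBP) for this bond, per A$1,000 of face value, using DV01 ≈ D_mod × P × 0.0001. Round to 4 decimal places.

Periodic yield y = 0.03625.
  t   CF        PV=CF/(1+0.03625)^t    t·PV
  1        28.75        27.7443        27.7443
  2        28.75        26.7737        53.5474
  3        28.75        25.8371        77.5114
  4        28.75        24.9333        99.7332
  5        28.75        24.0611       120.3054
  6        28.75        23.2194       139.3163
  7        28.75        22.4071       156.8498
  8        28.75        21.6233       172.9862
  9        28.75        20.8669       187.8017
  10    1,028.75       720.5505     7,205.5048
  Σ                    938.0166     8,241.3005
P = 938.0166; D_Mac = 8.78588 half-year periods = 4.39294 yrs; D_mod = 4.23927 yrs.
DV01 ≈ 4.23927 × 938.0166 × 0.0001 = 0.397650.

A$0.3977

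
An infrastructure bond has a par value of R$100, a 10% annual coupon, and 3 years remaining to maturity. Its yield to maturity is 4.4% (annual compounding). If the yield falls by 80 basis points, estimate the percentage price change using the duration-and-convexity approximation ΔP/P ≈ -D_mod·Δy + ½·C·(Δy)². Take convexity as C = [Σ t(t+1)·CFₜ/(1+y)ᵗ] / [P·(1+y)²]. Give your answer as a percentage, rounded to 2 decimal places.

With y = 0.044:
  t   CF        PV=CF/(1+0.044)^t    t·PV        t(t+1)·PV
  1        10.00         9.5785         9.5785          19.1571
  2        10.00         9.1749        18.3497          55.0491
  3       110.00        96.6699       290.0096       1,160.0386
  Σ                    115.4233       317.9379       1,234.2448
P = 115.4233; D_Mac = 2.75454 yrs; D_mod = 2.63845 yrs; C = 9.81086.
Duration effect: -2.63845 × (-0.008) = +0.021108
Convexity effect: 0.5 × 9.81086 × (-0.008)² = +0.0003139
ΔP/P ≈ +0.021108 + 0.0003139 = +0.021422 = +2.1422%.

+2.14%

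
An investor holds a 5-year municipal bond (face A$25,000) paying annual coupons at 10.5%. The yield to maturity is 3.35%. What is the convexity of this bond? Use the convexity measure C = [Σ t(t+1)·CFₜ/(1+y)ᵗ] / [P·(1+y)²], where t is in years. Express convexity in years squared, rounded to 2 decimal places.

With y = 0.0335:
  t   CF        PV=CF/(1+0.0335)^t    t·PV        t(t+1)·PV
  1     2,625.00     2,539.9129     2,539.9129       5,079.8258
  2     2,625.00     2,457.5839     4,915.1677      14,745.5031
  3     2,625.00     2,377.9234     7,133.7703      28,535.0811
  4     2,625.00     2,300.8451     9,203.3804      46,016.9022
  5    27,625.00    23,428.7912   117,143.9560     702,863.7359
  Σ                 33,105.0565   140,936.1873     797,241.0483
P = 33,105.0565.
Convexity = Σ t(t+1)·PV / [P·(1+y)²] = 797,241.0483 / (33,105.0565 × 1.068122) = 22.54625.

22.55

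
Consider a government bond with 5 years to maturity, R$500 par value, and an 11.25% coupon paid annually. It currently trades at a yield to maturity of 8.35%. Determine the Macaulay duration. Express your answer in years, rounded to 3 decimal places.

Periodic yield y = 0.0835. Discount each cash flow and weight by its year:
  t   CF        PV=CF/(1+0.0835)^t    t·PV
  1        56.25        51.9151        51.9151
  2        56.25        47.9143        95.8285
  3        56.25        44.2217       132.6652
  4        56.25        40.8138       163.2551
  5       556.25       372.4993     1,862.4964
  Σ                    557.3641     2,306.1604
Price P = Σ PV = 557.3641.
Macaulay duration = Σ(t·PV) / P = 2,306.1604 / 557.3641 = 4.13762 years.

4.138 years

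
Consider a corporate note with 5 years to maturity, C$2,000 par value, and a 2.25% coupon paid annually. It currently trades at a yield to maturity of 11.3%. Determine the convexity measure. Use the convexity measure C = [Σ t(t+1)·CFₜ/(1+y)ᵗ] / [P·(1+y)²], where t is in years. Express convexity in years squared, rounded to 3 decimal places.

With y = 0.113:
  t   CF        PV=CF/(1+0.113)^t    t·PV        t(t+1)·PV
  1        45.00        40.4313        40.4313          80.8625
  2        45.00        36.3264        72.6528         217.9583
  3        45.00        32.6383        97.9148         391.6591
  4        45.00        29.3246       117.2983         586.4917
  5     2,045.00     1,197.3400     5,986.7000      35,920.1999
  Σ                  1,336.0605     6,314.9971      37,197.1716
P = 1,336.0605.
Convexity = Σ t(t+1)·PV / [P·(1+y)²] = 37,197.1716 / (1,336.0605 × 1.238769) = 22.47468.

22.475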